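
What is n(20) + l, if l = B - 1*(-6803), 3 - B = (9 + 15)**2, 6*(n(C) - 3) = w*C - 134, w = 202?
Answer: 6884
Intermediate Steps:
n(C) = -58/3 + 101*C/3 (n(C) = 3 + (202*C - 134)/6 = 3 + (-134 + 202*C)/6 = 3 + (-67/3 + 101*C/3) = -58/3 + 101*C/3)
B = -573 (B = 3 - (9 + 15)**2 = 3 - 1*24**2 = 3 - 1*576 = 3 - 576 = -573)
l = 6230 (l = -573 - 1*(-6803) = -573 + 6803 = 6230)
n(20) + l = (-58/3 + (101/3)*20) + 6230 = (-58/3 + 2020/3) + 6230 = 654 + 6230 = 6884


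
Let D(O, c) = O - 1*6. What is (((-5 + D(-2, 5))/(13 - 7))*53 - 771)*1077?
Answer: -1908085/2 ≈ -9.5404e+5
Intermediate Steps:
D(O, c) = -6 + O (D(O, c) = O - 6 = -6 + O)
(((-5 + D(-2, 5))/(13 - 7))*53 - 771)*1077 = (((-5 + (-6 - 2))/(13 - 7))*53 - 771)*1077 = (((-5 - 8)/6)*53 - 771)*1077 = (-13*1/6*53 - 771)*1077 = (-13/6*53 - 771)*1077 = (-689/6 - 771)*1077 = -5315/6*1077 = -1908085/2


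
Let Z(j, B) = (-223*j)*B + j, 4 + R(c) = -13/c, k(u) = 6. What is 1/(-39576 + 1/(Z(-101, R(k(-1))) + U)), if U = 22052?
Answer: -701645/27768302526 ≈ -2.5268e-5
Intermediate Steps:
R(c) = -4 - 13/c
Z(j, B) = j - 223*B*j (Z(j, B) = -223*B*j + j = j - 223*B*j)
1/(-39576 + 1/(Z(-101, R(k(-1))) + U)) = 1/(-39576 + 1/(-101*(1 - 223*(-4 - 13/6)) + 22052)) = 1/(-39576 + 1/(-101*(1 - 223*(-37/6)) + 22052)) = 1/(-39576 + 1/(-101*(1 + 8251/6) + 22052)) = 1/(-39576 + 1/(-101*8257/6 + 22052)) = 1/(-39576 + 1/(-833957/6 + 22052)) = 1/(-39576 + 1/(-701645/6)) = 1/(-39576 - 6/701645) = 1/(-27768302526/701645) = -701645/27768302526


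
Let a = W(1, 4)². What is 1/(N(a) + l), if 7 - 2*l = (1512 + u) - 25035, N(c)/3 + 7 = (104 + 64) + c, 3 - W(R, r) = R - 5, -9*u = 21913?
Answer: 18/245023 ≈ 7.3462e-5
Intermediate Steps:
u = -21913/9 (u = -⅑*21913 = -21913/9 ≈ -2434.8)
W(R, r) = 8 - R (W(R, r) = 3 - (R - 5) = 3 - (-5 + R) = 3 + (5 - R) = 8 - R)
a = 49 (a = (8 - 1*1)² = (8 - 1)² = 7² = 49)
N(c) = 483 + 3*c (N(c) = -21 + 3*((104 + 64) + c) = -21 + 3*(168 + c) = -21 + (504 + 3*c) = 483 + 3*c)
l = 233683/18 (l = 7/2 - ((1512 - 21913/9) - 25035)/2 = 7/2 - (-8305/9 - 25035)/2 = 7/2 - ½*(-233620/9) = 7/2 + 116810/9 = 233683/18 ≈ 12982.)
1/(N(a) + l) = 1/((483 + 3*49) + 233683/18) = 1/((483 + 147) + 233683/18) = 1/(630 + 233683/18) = 1/(245023/18) = 18/245023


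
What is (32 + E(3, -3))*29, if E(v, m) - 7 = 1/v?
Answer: 3422/3 ≈ 1140.7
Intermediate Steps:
E(v, m) = 7 + 1/v
(32 + E(3, -3))*29 = (32 + (7 + 1/3))*29 = (32 + (7 + ⅓))*29 = (32 + 22/3)*29 = (118/3)*29 = 3422/3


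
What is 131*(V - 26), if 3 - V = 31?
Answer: -7074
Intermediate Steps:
V = -28 (V = 3 - 1*31 = 3 - 31 = -28)
131*(V - 26) = 131*(-28 - 26) = 131*(-54) = -7074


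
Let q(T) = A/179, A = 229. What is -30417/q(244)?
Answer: -5444643/229 ≈ -23776.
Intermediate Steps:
q(T) = 229/179
-30417/q(244) = -30417/229/179 = -30417*179/229 = -5444643/229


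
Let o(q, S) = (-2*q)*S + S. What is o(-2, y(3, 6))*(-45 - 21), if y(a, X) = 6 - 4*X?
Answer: 5940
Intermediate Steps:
o(q, S) = S - 2*S*q (o(q, S) = -2*S*q + S = S - 2*S*q)
o(-2, y(3, 6))*(-45 - 21) = ((6 - 4*6)*(1 - 2*(-2)))*(-45 - 21) = ((6 - 24)*(1 + 4))*(-66) = -18*5*(-66) = -90*(-66) = 5940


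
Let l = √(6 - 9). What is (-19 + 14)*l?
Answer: -5*I*√3 ≈ -8.6602*I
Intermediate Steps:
l = I*√3 (l = √(-3) = I*√3 ≈ 1.732*I)
(-19 + 14)*l = (-19 + 14)*(I*√3) = -5*I*√3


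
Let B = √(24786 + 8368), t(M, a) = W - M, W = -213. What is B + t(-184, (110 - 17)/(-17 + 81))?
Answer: -29 + 11*√274 ≈ 153.08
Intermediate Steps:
t(M, a) = -213 - M
B = 11*√274 (B = √33154 = 11*√274 ≈ 182.08)
B + t(-184, (110 - 17)/(-17 + 81)) = 11*√274 + (-213 - 1*(-184)) = 11*√274 + (-213 + 184) = 11*√274 - 29 = -29 + 11*√274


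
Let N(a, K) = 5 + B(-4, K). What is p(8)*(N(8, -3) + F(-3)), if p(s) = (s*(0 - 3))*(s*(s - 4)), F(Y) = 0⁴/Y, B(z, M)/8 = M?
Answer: 14592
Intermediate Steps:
B(z, M) = 8*M
N(a, K) = 5 + 8*K
F(Y) = 0 (F(Y) = 0/Y = 0)
p(s) = -3*s²*(-4 + s) (p(s) = (s*(-3))*(s*(-4 + s)) = (-3*s)*(s*(-4 + s)) = -3*s²*(-4 + s))
p(8)*(N(8, -3) + F(-3)) = (3*8²*(4 - 1*8))*((5 + 8*(-3)) + 0) = (3*64*(4 - 8))*((5 - 24) + 0) = (3*64*(-4))*(-19 + 0) = -768*(-19) = 14592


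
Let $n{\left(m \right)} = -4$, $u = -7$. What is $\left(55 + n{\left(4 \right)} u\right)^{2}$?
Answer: $6889$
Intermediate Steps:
$\left(55 + n{\left(4 \right)} u\right)^{2} = \left(55 - -28\right)^{2} = \left(55 + 28\right)^{2} = 83^{2} = 6889$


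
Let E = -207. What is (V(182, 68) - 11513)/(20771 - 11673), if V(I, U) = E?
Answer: -5860/4549 ≈ -1.2882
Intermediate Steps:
V(I, U) = -207
(V(182, 68) - 11513)/(20771 - 11673) = (-207 - 11513)/(20771 - 11673) = -11720/9098 = -11720*1/9098 = -5860/4549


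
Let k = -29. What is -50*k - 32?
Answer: 1418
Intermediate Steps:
-50*k - 32 = -50*(-29) - 32 = 1450 - 32 = 1418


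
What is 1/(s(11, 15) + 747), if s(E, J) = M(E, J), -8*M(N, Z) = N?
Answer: 8/5965 ≈ 0.0013412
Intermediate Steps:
M(N, Z) = -N/8
s(E, J) = -E/8
1/(s(11, 15) + 747) = 1/(-⅛*11 + 747) = 1/(-11/8 + 747) = 1/(5965/8) = 8/5965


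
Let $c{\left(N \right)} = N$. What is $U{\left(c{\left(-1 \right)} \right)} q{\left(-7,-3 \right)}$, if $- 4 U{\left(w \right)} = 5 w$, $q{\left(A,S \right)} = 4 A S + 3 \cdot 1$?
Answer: $\frac{435}{4} \approx 108.75$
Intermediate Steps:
$q{\left(A,S \right)} = 3 + 4 A S$ ($q{\left(A,S \right)} = 4 A S + 3 = 3 + 4 A S$)
$U{\left(w \right)} = - \frac{5 w}{4}$
$U{\left(c{\left(-1 \right)} \right)} q{\left(-7,-3 \right)} = \left(- \frac{5}{4}\right) \left(-1\right) \left(3 + 4 \left(-7\right) \left(-3\right)\right) = \frac{5 \left(3 + 84\right)}{4} = \frac{5}{4} \cdot 87 = \frac{435}{4}$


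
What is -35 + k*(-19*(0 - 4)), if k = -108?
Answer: -8243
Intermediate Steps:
-35 + k*(-19*(0 - 4)) = -35 - (-2052)*(0 - 4) = -35 - (-2052)*(-4) = -35 - 108*76 = -35 - 8208 = -8243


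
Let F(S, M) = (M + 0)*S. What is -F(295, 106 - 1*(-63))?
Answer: -49855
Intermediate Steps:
F(S, M) = M*S
-F(295, 106 - 1*(-63)) = -(106 - 1*(-63))*295 = -(106 + 63)*295 = -169*295 = -1*49855 = -49855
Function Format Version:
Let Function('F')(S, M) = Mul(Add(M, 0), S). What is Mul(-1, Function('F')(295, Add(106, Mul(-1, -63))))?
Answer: -49855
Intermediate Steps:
Function('F')(S, M) = Mul(M, S)
Mul(-1, Function('F')(295, Add(106, Mul(-1, -63)))) = Mul(-1, Mul(Add(106, Mul(-1, -63)), 295)) = Mul(-1, Mul(Add(106, 63), 295)) = Mul(-1, Mul(169, 295)) = Mul(-1, 49855) = -49855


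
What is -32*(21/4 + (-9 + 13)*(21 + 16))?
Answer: -4904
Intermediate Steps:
-32*(21/4 + (-9 + 13)*(21 + 16)) = -32*(21*(¼) + 4*37) = -32*(21/4 + 148) = -32*613/4 = -4904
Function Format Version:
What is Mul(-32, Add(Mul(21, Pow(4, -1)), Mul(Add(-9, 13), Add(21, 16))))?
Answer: -4904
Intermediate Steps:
Mul(-32, Add(Mul(21, Pow(4, -1)), Mul(Add(-9, 13), Add(21, 16)))) = Mul(-32, Add(Mul(21, Rational(1, 4)), Mul(4, 37))) = Mul(-32, Add(Rational(21, 4), 148)) = Mul(-32, Rational(613, 4)) = -4904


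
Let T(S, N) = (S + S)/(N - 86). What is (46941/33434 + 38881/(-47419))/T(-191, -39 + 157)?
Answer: -7407583400/151406353793 ≈ -0.048925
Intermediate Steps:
T(S, N) = 2*S/(-86 + N) (T(S, N) = (2*S)/(-86 + N) = 2*S/(-86 + N))
(46941/33434 + 38881/(-47419))/T(-191, -39 + 157) = (46941/33434 + 38881/(-47419))/((2*(-191)/(-86 + (-39 + 157)))) = (46941*(1/33434) + 38881*(-1/47419))/((2*(-191)/(-86 + 118))) = (46941/33434 - 38881/47419)/((2*(-191)/32)) = 925947925/(1585406846*((2*(-191)*(1/32)))) = 925947925/(1585406846*(-191/16)) = (925947925/1585406846)*(-16/191) = -7407583400/151406353793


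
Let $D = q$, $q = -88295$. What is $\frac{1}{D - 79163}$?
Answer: $- \frac{1}{167458} \approx -5.9716 \cdot 10^{-6}$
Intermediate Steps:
$D = -88295$
$\frac{1}{D - 79163} = \frac{1}{-88295 - 79163} = \frac{1}{-167458} = - \frac{1}{167458}$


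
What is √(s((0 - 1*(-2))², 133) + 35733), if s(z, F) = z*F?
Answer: √36265 ≈ 190.43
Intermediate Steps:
s(z, F) = F*z
√(s((0 - 1*(-2))², 133) + 35733) = √(133*(0 - 1*(-2))² + 35733) = √(133*(0 + 2)² + 35733) = √(133*2² + 35733) = √(133*4 + 35733) = √(532 + 35733) = √36265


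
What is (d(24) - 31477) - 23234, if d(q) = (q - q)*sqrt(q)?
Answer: -54711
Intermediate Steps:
d(q) = 0 (d(q) = 0*sqrt(q) = 0)
(d(24) - 31477) - 23234 = (0 - 31477) - 23234 = -31477 - 23234 = -54711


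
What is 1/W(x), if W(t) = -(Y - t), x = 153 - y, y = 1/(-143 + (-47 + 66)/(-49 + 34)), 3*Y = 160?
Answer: 6492/647081 ≈ 0.010033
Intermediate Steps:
Y = 160/3 (Y = (⅓)*160 = 160/3 ≈ 53.333)
y = -15/2164 (y = 1/(-143 + 19/(-15)) = 1/(-143 + 19*(-1/15)) = 1/(-143 - 19/15) = 1/(-2164/15) = -15/2164 ≈ -0.0069316)
x = 331107/2164 (x = 153 - 1*(-15/2164) = 153 + 15/2164 = 331107/2164 ≈ 153.01)
W(t) = -160/3 + t (W(t) = -(160/3 - t) = -160/3 + t)
1/W(x) = 1/(-160/3 + 331107/2164) = 1/(647081/6492) = 6492/647081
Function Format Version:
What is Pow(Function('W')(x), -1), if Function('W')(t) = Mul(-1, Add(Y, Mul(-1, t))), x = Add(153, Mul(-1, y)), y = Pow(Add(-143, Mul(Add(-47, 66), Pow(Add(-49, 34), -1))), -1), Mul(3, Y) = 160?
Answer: Rational(6492, 647081) ≈ 0.010033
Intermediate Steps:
Y = Rational(160, 3) (Y = Mul(Rational(1, 3), 160) = Rational(160, 3) ≈ 53.333)
y = Rational(-15, 2164) (y = Pow(Add(-143, Mul(19, Pow(-15, -1))), -1) = Pow(Add(-143, Mul(19, Rational(-1, 15))), -1) = Pow(Add(-143, Rational(-19, 15)), -1) = Pow(Rational(-2164, 15), -1) = Rational(-15, 2164) ≈ -0.0069316)
x = Rational(331107, 2164) (x = Add(153, Mul(-1, Rational(-15, 2164))) = Add(153, Rational(15, 2164)) = Rational(331107, 2164) ≈ 153.01)
Function('W')(t) = Add(Rational(-160, 3), t) (Function('W')(t) = Mul(-1, Add(Rational(160, 3), Mul(-1, t))) = Add(Rational(-160, 3), t))
Pow(Function('W')(x), -1) = Pow(Add(Rational(-160, 3), Rational(331107, 2164)), -1) = Pow(Rational(647081, 6492), -1) = Rational(6492, 647081)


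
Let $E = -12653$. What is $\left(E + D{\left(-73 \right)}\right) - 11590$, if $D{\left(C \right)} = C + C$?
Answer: $-24389$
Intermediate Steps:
$D{\left(C \right)} = 2 C$
$\left(E + D{\left(-73 \right)}\right) - 11590 = \left(-12653 + 2 \left(-73\right)\right) - 11590 = \left(-12653 - 146\right) - 11590 = -12799 - 11590 = -24389$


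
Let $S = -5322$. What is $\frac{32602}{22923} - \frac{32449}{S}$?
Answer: $\frac{305778757}{40665402} \approx 7.5194$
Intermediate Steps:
$\frac{32602}{22923} - \frac{32449}{S} = \frac{32602}{22923} - \frac{32449}{-5322} = 32602 \cdot \frac{1}{22923} - - \frac{32449}{5322} = \frac{32602}{22923} + \frac{32449}{5322} = \frac{305778757}{40665402}$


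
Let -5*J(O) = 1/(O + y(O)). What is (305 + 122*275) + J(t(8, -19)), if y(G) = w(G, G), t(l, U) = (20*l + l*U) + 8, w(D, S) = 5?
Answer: 3554774/105 ≈ 33855.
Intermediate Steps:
t(l, U) = 8 + 20*l + U*l (t(l, U) = (20*l + U*l) + 8 = 8 + 20*l + U*l)
y(G) = 5
J(O) = -1/(5*(5 + O)) (J(O) = -1/(5*(O + 5)) = -1/(5*(5 + O)))
(305 + 122*275) + J(t(8, -19)) = (305 + 122*275) - 1/(25 + 5*(8 + 20*8 - 19*8)) = (305 + 33550) - 1/(25 + 5*(8 + 160 - 152)) = 33855 - 1/(25 + 5*16) = 33855 - 1/(25 + 80) = 33855 - 1/105 = 3554774/105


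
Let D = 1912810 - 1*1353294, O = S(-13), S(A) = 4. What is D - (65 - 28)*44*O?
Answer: 553004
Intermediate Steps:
O = 4
D = 559516 (D = 1912810 - 1353294 = 559516)
D - (65 - 28)*44*O = 559516 - (65 - 28)*44*4 = 559516 - 37*44*4 = 559516 - 1628*4 = 559516 - 1*6512 = 559516 - 6512 = 553004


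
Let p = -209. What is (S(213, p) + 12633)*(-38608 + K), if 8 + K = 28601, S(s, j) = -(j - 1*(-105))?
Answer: -127561055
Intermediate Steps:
S(s, j) = -105 - j (S(s, j) = -(j + 105) = -(105 + j) = -105 - j)
K = 28593 (K = -8 + 28601 = 28593)
(S(213, p) + 12633)*(-38608 + K) = ((-105 - 1*(-209)) + 12633)*(-38608 + 28593) = ((-105 + 209) + 12633)*(-10015) = (104 + 12633)*(-10015) = 12737*(-10015) = -127561055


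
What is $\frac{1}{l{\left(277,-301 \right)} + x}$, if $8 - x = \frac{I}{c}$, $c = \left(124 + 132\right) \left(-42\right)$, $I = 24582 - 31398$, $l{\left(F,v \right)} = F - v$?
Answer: $\frac{112}{65561} \approx 0.0017083$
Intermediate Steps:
$I = -6816$
$c = -10752$ ($c = 256 \left(-42\right) = -10752$)
$x = \frac{825}{112}$ ($x = 8 - - \frac{6816}{-10752} = 8 - \left(-6816\right) \left(- \frac{1}{10752}\right) = 8 - \frac{71}{112} = \frac{825}{112} \approx 7.3661$)
$\frac{1}{l{\left(277,-301 \right)} + x} = \frac{1}{\left(277 - -301\right) + \frac{825}{112}} = \frac{1}{\left(277 + 301\right) + \frac{825}{112}} = \frac{1}{578 + \frac{825}{112}} = \frac{1}{\frac{65561}{112}} = \frac{112}{65561}$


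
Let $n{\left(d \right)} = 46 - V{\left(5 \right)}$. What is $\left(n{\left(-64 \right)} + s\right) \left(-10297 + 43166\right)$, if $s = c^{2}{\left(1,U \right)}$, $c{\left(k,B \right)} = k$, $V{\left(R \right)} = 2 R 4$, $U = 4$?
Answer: $230083$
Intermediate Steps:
$V{\left(R \right)} = 8 R$
$s = 1$ ($s = 1^{2} = 1$)
$n{\left(d \right)} = 6$ ($n{\left(d \right)} = 46 - 8 \cdot 5 = 46 - 40 = 6$)
$\left(n{\left(-64 \right)} + s\right) \left(-10297 + 43166\right) = \left(6 + 1\right) \left(-10297 + 43166\right) = 7 \cdot 32869 = 230083$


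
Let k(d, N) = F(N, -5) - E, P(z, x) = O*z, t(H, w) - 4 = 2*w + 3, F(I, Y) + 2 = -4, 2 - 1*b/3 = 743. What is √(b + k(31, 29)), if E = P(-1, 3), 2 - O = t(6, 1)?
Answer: 2*I*√559 ≈ 47.286*I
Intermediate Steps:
b = -2223 (b = 6 - 3*743 = 6 - 2229 = -2223)
F(I, Y) = -6 (F(I, Y) = -2 - 4 = -6)
t(H, w) = 7 + 2*w (t(H, w) = 4 + (2*w + 3) = 4 + (3 + 2*w) = 7 + 2*w)
O = -7 (O = 2 - (7 + 2*1) = 2 - (7 + 2) = 2 - 1*9 = 2 - 9 = -7)
P(z, x) = -7*z
E = 7 (E = -7*(-1) = 7)
k(d, N) = -13 (k(d, N) = -6 - 1*7 = -6 - 7 = -13)
√(b + k(31, 29)) = √(-2223 - 13) = √(-2236) = 2*I*√559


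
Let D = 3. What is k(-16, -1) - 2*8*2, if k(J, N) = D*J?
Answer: -80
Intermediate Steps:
k(J, N) = 3*J
k(-16, -1) - 2*8*2 = 3*(-16) - 2*8*2 = -48 - 16*2 = -48 - 1*32 = -48 - 32 = -80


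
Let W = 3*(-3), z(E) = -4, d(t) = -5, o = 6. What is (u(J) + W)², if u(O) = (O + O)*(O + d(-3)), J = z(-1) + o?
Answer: 441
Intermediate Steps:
J = 2 (J = -4 + 6 = 2)
u(O) = 2*O*(-5 + O) (u(O) = (O + O)*(O - 5) = (2*O)*(-5 + O) = 2*O*(-5 + O))
W = -9
(u(J) + W)² = (2*2*(-5 + 2) - 9)² = (2*2*(-3) - 9)² = (-12 - 9)² = (-21)² = 441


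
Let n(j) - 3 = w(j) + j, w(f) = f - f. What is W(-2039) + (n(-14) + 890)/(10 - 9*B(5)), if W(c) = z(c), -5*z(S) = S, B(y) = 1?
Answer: 6434/5 ≈ 1286.8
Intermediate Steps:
w(f) = 0
z(S) = -S/5
n(j) = 3 + j (n(j) = 3 + (0 + j) = 3 + j)
W(c) = -c/5
W(-2039) + (n(-14) + 890)/(10 - 9*B(5)) = -⅕*(-2039) + ((3 - 14) + 890)/(10 - 9*1) = 2039/5 + (-11 + 890)/(10 - 9) = 2039/5 + 879/1 = 2039/5 + 1*879 = 2039/5 + 879 = 6434/5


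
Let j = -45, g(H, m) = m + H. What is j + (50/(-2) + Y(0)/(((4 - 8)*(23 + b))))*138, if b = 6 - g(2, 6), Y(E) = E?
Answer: -3495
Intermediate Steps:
g(H, m) = H + m
b = -2 (b = 6 - (2 + 6) = 6 - 1*8 = 6 - 8 = -2)
j + (50/(-2) + Y(0)/(((4 - 8)*(23 + b))))*138 = -45 + (50/(-2) + 0/(((4 - 8)*(23 - 2))))*138 = -45 + (50*(-½) + 0/((-4*21)))*138 = -45 + (-25 + 0/(-84))*138 = -45 + (-25 + 0*(-1/84))*138 = -45 + (-25 + 0)*138 = -45 - 25*138 = -45 - 3450 = -3495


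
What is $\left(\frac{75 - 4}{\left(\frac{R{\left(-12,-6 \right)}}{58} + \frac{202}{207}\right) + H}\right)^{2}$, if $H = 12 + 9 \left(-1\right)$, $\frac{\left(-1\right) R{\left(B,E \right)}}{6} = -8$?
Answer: $\frac{181657521369}{831457225} \approx 218.48$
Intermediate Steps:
$R{\left(B,E \right)} = 48$ ($R{\left(B,E \right)} = \left(-6\right) \left(-8\right) = 48$)
$H = 3$ ($H = 12 - 9 = 3$)
$\left(\frac{75 - 4}{\left(\frac{R{\left(-12,-6 \right)}}{58} + \frac{202}{207}\right) + H}\right)^{2} = \left(\frac{75 - 4}{\left(\frac{48}{58} + \frac{202}{207}\right) + 3}\right)^{2} = \left(\frac{71}{\left(48 \cdot \frac{1}{58} + 202 \cdot \frac{1}{207}\right) + 3}\right)^{2} = \left(\frac{71}{\left(\frac{24}{29} + \frac{202}{207}\right) + 3}\right)^{2} = \left(\frac{71}{\frac{10826}{6003} + 3}\right)^{2} = \left(\frac{71}{\frac{28835}{6003}}\right)^{2} = \left(71 \cdot \frac{6003}{28835}\right)^{2} = \left(\frac{426213}{28835}\right)^{2} = \frac{181657521369}{831457225}$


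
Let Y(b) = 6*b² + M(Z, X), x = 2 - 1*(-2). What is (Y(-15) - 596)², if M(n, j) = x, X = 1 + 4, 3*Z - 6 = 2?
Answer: 574564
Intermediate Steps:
Z = 8/3 (Z = 2 + (⅓)*2 = 2 + ⅔ = 8/3 ≈ 2.6667)
X = 5
x = 4 (x = 2 + 2 = 4)
M(n, j) = 4
Y(b) = 4 + 6*b² (Y(b) = 6*b² + 4 = 4 + 6*b²)
(Y(-15) - 596)² = ((4 + 6*(-15)²) - 596)² = ((4 + 6*225) - 596)² = ((4 + 1350) - 596)² = (1354 - 596)² = 758² = 574564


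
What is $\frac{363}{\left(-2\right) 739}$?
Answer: $- \frac{363}{1478} \approx -0.2456$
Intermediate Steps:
$\frac{363}{\left(-2\right) 739} = \frac{363}{-1478} = 363 \left(- \frac{1}{1478}\right) = - \frac{363}{1478}$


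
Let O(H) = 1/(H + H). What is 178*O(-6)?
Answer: -89/6 ≈ -14.833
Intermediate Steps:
O(H) = 1/(2*H)
178*O(-6) = 178*((½)/(-6)) = 178*((½)*(-⅙)) = 178*(-1/12) = -89/6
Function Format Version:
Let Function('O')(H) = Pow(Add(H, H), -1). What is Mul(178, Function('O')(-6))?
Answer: Rational(-89, 6) ≈ -14.833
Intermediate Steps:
Function('O')(H) = Mul(Rational(1, 2), Pow(H, -1)) (Function('O')(H) = Pow(Mul(2, H), -1) = Mul(Rational(1, 2), Pow(H, -1)))
Mul(178, Function('O')(-6)) = Mul(178, Mul(Rational(1, 2), Pow(-6, -1))) = Mul(178, Mul(Rational(1, 2), Rational(-1, 6))) = Mul(178, Rational(-1, 12)) = Rational(-89, 6)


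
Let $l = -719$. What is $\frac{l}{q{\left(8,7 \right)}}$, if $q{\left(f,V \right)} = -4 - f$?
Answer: $\frac{719}{12} \approx 59.917$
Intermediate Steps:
$\frac{l}{q{\left(8,7 \right)}} = - \frac{719}{-4 - 8} = - \frac{719}{-12} = \left(-719\right) \left(- \frac{1}{12}\right) = \frac{719}{12}$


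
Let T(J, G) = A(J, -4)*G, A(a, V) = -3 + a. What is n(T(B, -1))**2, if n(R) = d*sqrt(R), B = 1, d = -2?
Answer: 8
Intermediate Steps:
T(J, G) = G*(-3 + J) (T(J, G) = (-3 + J)*G = G*(-3 + J))
n(R) = -2*sqrt(R)
n(T(B, -1))**2 = (-2*sqrt(2))**2 = 8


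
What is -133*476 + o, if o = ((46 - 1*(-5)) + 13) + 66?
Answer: -63178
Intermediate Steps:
o = 130 (o = ((46 + 5) + 13) + 66 = (51 + 13) + 66 = 64 + 66 = 130)
-133*476 + o = -133*476 + 130 = -63308 + 130 = -63178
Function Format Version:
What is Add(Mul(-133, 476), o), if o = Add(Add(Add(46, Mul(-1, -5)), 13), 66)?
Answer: -63178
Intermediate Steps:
o = 130 (o = Add(Add(Add(46, 5), 13), 66) = Add(Add(51, 13), 66) = Add(64, 66) = 130)
Add(Mul(-133, 476), o) = Add(Mul(-133, 476), 130) = Add(-63308, 130) = -63178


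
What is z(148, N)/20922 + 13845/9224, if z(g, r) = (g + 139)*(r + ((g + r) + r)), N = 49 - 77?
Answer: 229545761/96492264 ≈ 2.3789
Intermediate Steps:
N = -28
z(g, r) = (139 + g)*(g + 3*r) (z(g, r) = (139 + g)*(r + (g + 2*r)) = (139 + g)*(g + 3*r))
z(148, N)/20922 + 13845/9224 = (148² + 139*148 + 417*(-28) + 3*148*(-28))/20922 + 13845/9224 = (21904 + 20572 - 11676 - 12432)*(1/20922) + 13845*(1/9224) = 18368*(1/20922) + 13845/9224 = 9184/10461 + 13845/9224 = 229545761/96492264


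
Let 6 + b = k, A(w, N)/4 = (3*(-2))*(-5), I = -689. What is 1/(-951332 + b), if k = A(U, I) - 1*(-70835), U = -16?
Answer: -1/880383 ≈ -1.1359e-6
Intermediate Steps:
A(w, N) = 120 (A(w, N) = 4*((3*(-2))*(-5)) = 4*(-6*(-5)) = 4*30 = 120)
k = 70955 (k = 120 - 1*(-70835) = 120 + 70835 = 70955)
b = 70949 (b = -6 + 70955 = 70949)
1/(-951332 + b) = 1/(-951332 + 70949) = 1/(-880383) = -1/880383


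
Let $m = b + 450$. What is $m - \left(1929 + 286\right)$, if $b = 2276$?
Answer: $511$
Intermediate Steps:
$m = 2726$ ($m = 2276 + 450 = 2726$)
$m - \left(1929 + 286\right) = 2726 - \left(1929 + 286\right) = 2726 - 2215 = 511$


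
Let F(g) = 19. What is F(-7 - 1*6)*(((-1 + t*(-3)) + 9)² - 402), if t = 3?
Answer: -7619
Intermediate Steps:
F(-7 - 1*6)*(((-1 + t*(-3)) + 9)² - 402) = 19*(((-1 + 3*(-3)) + 9)² - 402) = 19*(((-1 - 9) + 9)² - 402) = 19*((-10 + 9)² - 402) = 19*((-1)² - 402) = 19*(1 - 402) = 19*(-401) = -7619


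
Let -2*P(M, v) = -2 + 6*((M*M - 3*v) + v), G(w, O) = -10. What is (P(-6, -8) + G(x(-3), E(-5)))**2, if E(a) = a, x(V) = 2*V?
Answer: 27225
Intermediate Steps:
P(M, v) = 1 - 3*M**2 + 6*v (P(M, v) = -(-2 + 6*((M*M - 3*v) + v))/2 = -(-2 + 6*((M**2 - 3*v) + v))/2 = -(-2 + 6*(M**2 - 2*v))/2 = -(-2 + (-12*v + 6*M**2))/2 = -(-2 - 12*v + 6*M**2)/2 = 1 - 3*M**2 + 6*v)
(P(-6, -8) + G(x(-3), E(-5)))**2 = ((1 - 3*(-6)**2 + 6*(-8)) - 10)**2 = ((1 - 3*36 - 48) - 10)**2 = ((1 - 108 - 48) - 10)**2 = (-155 - 10)**2 = (-165)**2 = 27225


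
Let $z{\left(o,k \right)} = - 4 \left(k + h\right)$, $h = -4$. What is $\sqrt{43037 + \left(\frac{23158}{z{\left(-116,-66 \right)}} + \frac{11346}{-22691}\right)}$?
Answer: $\frac{\sqrt{108786277987381365}}{1588370} \approx 207.65$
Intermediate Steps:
$z{\left(o,k \right)} = 16 - 4 k$ ($z{\left(o,k \right)} = - 4 \left(k - 4\right) = - 4 \left(-4 + k\right) = 16 - 4 k$)
$\sqrt{43037 + \left(\frac{23158}{z{\left(-116,-66 \right)}} + \frac{11346}{-22691}\right)} = \sqrt{43037 + \left(\frac{23158}{16 - -264} + \frac{11346}{-22691}\right)} = \sqrt{43037 + \left(\frac{23158}{16 + 264} + 11346 \left(- \frac{1}{22691}\right)\right)} = \sqrt{43037 - \left(\frac{11346}{22691} - \frac{23158}{280}\right)} = \sqrt{43037 + \left(23158 \cdot \frac{1}{280} - \frac{11346}{22691}\right)} = \sqrt{43037 + \left(\frac{11579}{140} - \frac{11346}{22691}\right)} = \sqrt{43037 + \frac{261150649}{3176740}} = \sqrt{\frac{136978510029}{3176740}} = \frac{\sqrt{108786277987381365}}{1588370}$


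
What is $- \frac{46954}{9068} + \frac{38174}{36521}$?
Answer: $- \frac{684322601}{165586214} \approx -4.1327$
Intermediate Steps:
$- \frac{46954}{9068} + \frac{38174}{36521} = \left(-46954\right) \frac{1}{9068} + 38174 \cdot \frac{1}{36521} = - \frac{23477}{4534} + \frac{38174}{36521} = - \frac{684322601}{165586214}$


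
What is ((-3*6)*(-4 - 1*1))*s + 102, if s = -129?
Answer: -11508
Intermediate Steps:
((-3*6)*(-4 - 1*1))*s + 102 = ((-3*6)*(-4 - 1*1))*(-129) + 102 = -18*(-4 - 1)*(-129) + 102 = -18*(-5)*(-129) + 102 = 90*(-129) + 102 = -11610 + 102 = -11508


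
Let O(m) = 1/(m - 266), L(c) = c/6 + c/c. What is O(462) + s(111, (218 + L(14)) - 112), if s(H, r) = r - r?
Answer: 1/196 ≈ 0.0051020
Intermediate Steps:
L(c) = 1 + c/6 (L(c) = c*(⅙) + 1 = c/6 + 1 = 1 + c/6)
s(H, r) = 0
O(m) = 1/(-266 + m)
O(462) + s(111, (218 + L(14)) - 112) = 1/(-266 + 462) + 0 = 1/196 + 0 = 1/196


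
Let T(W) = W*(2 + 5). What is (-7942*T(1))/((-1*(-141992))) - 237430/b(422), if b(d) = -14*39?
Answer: 8420701559/19381908 ≈ 434.46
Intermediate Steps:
b(d) = -546
T(W) = 7*W (T(W) = W*7 = 7*W)
(-7942*T(1))/((-1*(-141992))) - 237430/b(422) = (-55594)/((-1*(-141992))) - 237430/(-546) = -7942*7/141992 - 237430*(-1/546) = -55594*1/141992 + 118715/273 = -27797/70996 + 118715/273 = 8420701559/19381908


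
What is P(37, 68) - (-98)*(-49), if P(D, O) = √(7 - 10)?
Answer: -4802 + I*√3 ≈ -4802.0 + 1.732*I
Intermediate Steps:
P(D, O) = I*√3 (P(D, O) = √(-3) = I*√3)
P(37, 68) - (-98)*(-49) = I*√3 - (-98)*(-49) = I*√3 - 1*4802 = I*√3 - 4802 = -4802 + I*√3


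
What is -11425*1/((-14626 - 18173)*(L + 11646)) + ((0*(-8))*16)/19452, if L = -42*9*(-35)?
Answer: 11425/815907924 ≈ 1.4003e-5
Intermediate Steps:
L = 13230 (L = -378*(-35) = 13230)
-11425*1/((-14626 - 18173)*(L + 11646)) + ((0*(-8))*16)/19452 = -11425*1/((-14626 - 18173)*(13230 + 11646)) + ((0*(-8))*16)/19452 = -11425/((-32799*24876)) + (0*16)*(1/19452) = -11425/(-815907924) + 0*(1/19452) = -11425*(-1/815907924) + 0 = 11425/815907924 + 0 = 11425/815907924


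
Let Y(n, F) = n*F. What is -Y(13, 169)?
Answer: -2197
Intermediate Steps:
Y(n, F) = F*n
-Y(13, 169) = -169*13 = -1*2197 = -2197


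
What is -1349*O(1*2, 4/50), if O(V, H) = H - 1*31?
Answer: 1042777/25 ≈ 41711.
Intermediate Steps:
O(V, H) = -31 + H (O(V, H) = H - 31 = -31 + H)
-1349*O(1*2, 4/50) = -1349*(-31 + 4/50) = -1349*(-31 + 4*(1/50)) = -1349*(-31 + 2/25) = -1349*(-773/25) = 1042777/25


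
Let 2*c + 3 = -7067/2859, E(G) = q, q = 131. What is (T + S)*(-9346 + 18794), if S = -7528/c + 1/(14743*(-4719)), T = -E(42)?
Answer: 6736812594680928832/272096940687 ≈ 2.4759e+7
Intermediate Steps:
E(G) = 131
c = -7822/2859 (c = -3/2 + (-7067/2859)/2 = -3/2 + (-7067*1/2859)/2 = -3/2 + (1/2)*(-7067/2859) = -3/2 - 7067/5718 = -7822/2859 ≈ -2.7359)
T = -131 (T = -1*131 = -131)
S = 748685829064981/272096940687 (S = -7528/(-7822/2859) + 1/(14743*(-4719)) = -7528*(-2859/7822) + (1/14743)*(-1/4719) = 10761276/3911 - 1/69572217 = 748685829064981/272096940687 ≈ 2751.5)
(T + S)*(-9346 + 18794) = (-131 + 748685829064981/272096940687)*(-9346 + 18794) = (713041129834984/272096940687)*9448 = 6736812594680928832/272096940687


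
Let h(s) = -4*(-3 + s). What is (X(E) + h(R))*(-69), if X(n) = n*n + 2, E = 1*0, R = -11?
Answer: -4002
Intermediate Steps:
E = 0
X(n) = 2 + n**2 (X(n) = n**2 + 2 = 2 + n**2)
h(s) = 12 - 4*s
(X(E) + h(R))*(-69) = ((2 + 0**2) + (12 - 4*(-11)))*(-69) = ((2 + 0) + (12 + 44))*(-69) = (2 + 56)*(-69) = 58*(-69) = -4002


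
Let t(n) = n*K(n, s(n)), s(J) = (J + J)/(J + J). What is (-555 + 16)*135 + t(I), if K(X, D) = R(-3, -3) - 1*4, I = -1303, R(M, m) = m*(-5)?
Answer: -87098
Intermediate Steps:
R(M, m) = -5*m
s(J) = 1 (s(J) = (2*J)/((2*J)) = (2*J)*(1/(2*J)) = 1)
K(X, D) = 11 (K(X, D) = -5*(-3) - 1*4 = 15 - 4 = 11)
t(n) = 11*n (t(n) = n*11 = 11*n)
(-555 + 16)*135 + t(I) = (-555 + 16)*135 + 11*(-1303) = -539*135 - 14333 = -72765 - 14333 = -87098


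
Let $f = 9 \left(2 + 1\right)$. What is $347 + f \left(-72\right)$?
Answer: $-1597$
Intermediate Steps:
$f = 27$ ($f = 9 \cdot 3 = 27$)
$347 + f \left(-72\right) = 347 + 27 \left(-72\right) = 347 - 1944 = -1597$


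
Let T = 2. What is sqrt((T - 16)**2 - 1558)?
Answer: I*sqrt(1362) ≈ 36.905*I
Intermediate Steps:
sqrt((T - 16)**2 - 1558) = sqrt((2 - 16)**2 - 1558) = sqrt((-14)**2 - 1558) = sqrt(196 - 1558) = sqrt(-1362) = I*sqrt(1362)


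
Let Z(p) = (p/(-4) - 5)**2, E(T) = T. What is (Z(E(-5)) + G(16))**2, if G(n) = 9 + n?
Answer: 390625/256 ≈ 1525.9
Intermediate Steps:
Z(p) = (-5 - p/4)**2 (Z(p) = (p*(-1/4) - 5)**2 = (-p/4 - 5)**2 = (-5 - p/4)**2)
(Z(E(-5)) + G(16))**2 = ((20 - 5)**2/16 + (9 + 16))**2 = ((1/16)*15**2 + 25)**2 = ((1/16)*225 + 25)**2 = (225/16 + 25)**2 = (625/16)**2 = 390625/256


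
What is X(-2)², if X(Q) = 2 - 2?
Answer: 0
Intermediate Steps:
X(Q) = 0
X(-2)² = 0² = 0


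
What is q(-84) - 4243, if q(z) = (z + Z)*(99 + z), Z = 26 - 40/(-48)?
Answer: -10201/2 ≈ -5100.5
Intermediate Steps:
Z = 161/6 (Z = 26 - 40*(-1/48) = 26 + ⅚ = 161/6 ≈ 26.833)
q(z) = (99 + z)*(161/6 + z) (q(z) = (z + 161/6)*(99 + z) = (161/6 + z)*(99 + z) = (99 + z)*(161/6 + z))
q(-84) - 4243 = (5313/2 + (-84)² + (755/6)*(-84)) - 4243 = (5313/2 + 7056 - 10570) - 4243 = -1715/2 - 4243 = -10201/2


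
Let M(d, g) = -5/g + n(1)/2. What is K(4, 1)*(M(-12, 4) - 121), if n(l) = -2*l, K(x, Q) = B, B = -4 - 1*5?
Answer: 4437/4 ≈ 1109.3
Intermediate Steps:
B = -9 (B = -4 - 5 = -9)
K(x, Q) = -9
M(d, g) = -1 - 5/g (M(d, g) = -5/g - 2*1/2 = -5/g - 1 = -1 - 5/g)
K(4, 1)*(M(-12, 4) - 121) = -9*((-5 - 1*4)/4 - 121) = -9*((-5 - 4)/4 - 121) = -9*((1/4)*(-9) - 121) = -9*(-9/4 - 121) = -9*(-493/4) = 4437/4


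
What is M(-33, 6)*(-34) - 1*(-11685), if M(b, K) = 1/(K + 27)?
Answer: 385571/33 ≈ 11684.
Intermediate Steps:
M(b, K) = 1/(27 + K)
M(-33, 6)*(-34) - 1*(-11685) = -34/(27 + 6) - 1*(-11685) = -34/33 + 11685 = 385571/33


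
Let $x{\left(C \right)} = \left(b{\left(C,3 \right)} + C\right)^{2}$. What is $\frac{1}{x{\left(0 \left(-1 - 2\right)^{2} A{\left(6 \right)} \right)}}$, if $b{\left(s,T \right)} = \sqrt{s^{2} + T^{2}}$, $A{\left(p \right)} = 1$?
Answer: $\frac{1}{9} \approx 0.11111$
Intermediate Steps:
$b{\left(s,T \right)} = \sqrt{T^{2} + s^{2}}$
$x{\left(C \right)} = \left(C + \sqrt{9 + C^{2}}\right)^{2}$ ($x{\left(C \right)} = \left(\sqrt{3^{2} + C^{2}} + C\right)^{2} = \left(\sqrt{9 + C^{2}} + C\right)^{2} = \left(C + \sqrt{9 + C^{2}}\right)^{2}$)
$\frac{1}{x{\left(0 \left(-1 - 2\right)^{2} A{\left(6 \right)} \right)}} = \frac{1}{\left(0 \left(-1 - 2\right)^{2} \cdot 1 + \sqrt{9 + \left(0 \left(-1 - 2\right)^{2} \cdot 1\right)^{2}}\right)^{2}} = \frac{1}{\left(0 \left(-3\right)^{2} \cdot 1 + \sqrt{9 + \left(0 \left(-3\right)^{2} \cdot 1\right)^{2}}\right)^{2}} = \frac{1}{\left(0 \cdot 9 \cdot 1 + \sqrt{9 + \left(0 \cdot 9 \cdot 1\right)^{2}}\right)^{2}} = \frac{1}{\left(0 \cdot 1 + \sqrt{9 + \left(0 \cdot 1\right)^{2}}\right)^{2}} = \frac{1}{\left(0 + \sqrt{9 + 0^{2}}\right)^{2}} = \frac{1}{\left(0 + \sqrt{9 + 0}\right)^{2}} = \frac{1}{\left(0 + \sqrt{9}\right)^{2}} = \frac{1}{\left(0 + 3\right)^{2}} = \frac{1}{3^{2}} = \frac{1}{9}$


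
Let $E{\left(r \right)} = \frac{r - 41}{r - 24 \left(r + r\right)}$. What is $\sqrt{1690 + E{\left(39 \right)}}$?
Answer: $\frac{2 \sqrt{1419554019}}{1833} \approx 41.11$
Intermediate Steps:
$E{\left(r \right)} = - \frac{-41 + r}{47 r}$ ($E{\left(r \right)} = \frac{-41 + r}{r - 24 \cdot 2 r} = \frac{-41 + r}{r - 48 r} = \frac{-41 + r}{\left(-47\right) r} = \left(-41 + r\right) \left(- \frac{1}{47 r}\right) = - \frac{-41 + r}{47 r}$)
$\sqrt{1690 + E{\left(39 \right)}} = \sqrt{1690 + \frac{41 - 39}{47 \cdot 39}} = \sqrt{1690 + \frac{1}{47} \cdot \frac{1}{39} \left(41 - 39\right)} = \sqrt{1690 + \frac{1}{47} \cdot \frac{1}{39} \cdot 2} = \sqrt{1690 + \frac{2}{1833}} = \sqrt{\frac{3097772}{1833}} = \frac{2 \sqrt{1419554019}}{1833}$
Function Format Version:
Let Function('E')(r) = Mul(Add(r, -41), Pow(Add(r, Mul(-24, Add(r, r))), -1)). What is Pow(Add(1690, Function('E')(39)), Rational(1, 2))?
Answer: Mul(Rational(2, 1833), Pow(1419554019, Rational(1, 2))) ≈ 41.110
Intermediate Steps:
Function('E')(r) = Mul(Rational(-1, 47), Pow(r, -1), Add(-41, r)) (Function('E')(r) = Mul(Add(-41, r), Pow(Add(r, Mul(-24, Mul(2, r))), -1)) = Mul(Add(-41, r), Pow(Add(r, Mul(-48, r)), -1)) = Mul(Add(-41, r), Pow(Mul(-47, r), -1)) = Mul(Add(-41, r), Mul(Rational(-1, 47), Pow(r, -1))) = Mul(Rational(-1, 47), Pow(r, -1), Add(-41, r)))
Pow(Add(1690, Function('E')(39)), Rational(1, 2)) = Pow(Add(1690, Mul(Rational(1, 47), Pow(39, -1), Add(41, Mul(-1, 39)))), Rational(1, 2)) = Pow(Add(1690, Mul(Rational(1, 47), Rational(1, 39), Add(41, -39))), Rational(1, 2)) = Pow(Add(1690, Mul(Rational(1, 47), Rational(1, 39), 2)), Rational(1, 2)) = Pow(Add(1690, Rational(2, 1833)), Rational(1, 2)) = Pow(Rational(3097772, 1833), Rational(1, 2)) = Mul(Rational(2, 1833), Pow(1419554019, Rational(1, 2)))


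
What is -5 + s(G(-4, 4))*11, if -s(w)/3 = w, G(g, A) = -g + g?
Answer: -5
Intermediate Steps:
G(g, A) = 0
s(w) = -3*w
-5 + s(G(-4, 4))*11 = -5 - 3*0*11 = -5 + 0*11 = -5 + 0 = -5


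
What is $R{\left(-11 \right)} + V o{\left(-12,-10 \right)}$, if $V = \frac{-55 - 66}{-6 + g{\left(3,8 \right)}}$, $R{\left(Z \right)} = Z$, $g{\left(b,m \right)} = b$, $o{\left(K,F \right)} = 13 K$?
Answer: $-6303$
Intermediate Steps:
$V = \frac{121}{3}$ ($V = \frac{-55 - 66}{-6 + 3} = - \frac{121}{-3} = \left(-121\right) \left(- \frac{1}{3}\right) = \frac{121}{3} \approx 40.333$)
$R{\left(-11 \right)} + V o{\left(-12,-10 \right)} = -11 + \frac{121 \cdot 13 \left(-12\right)}{3} = -11 + \frac{121}{3} \left(-156\right) = -11 - 6292 = -6303$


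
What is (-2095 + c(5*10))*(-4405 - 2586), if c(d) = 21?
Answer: 14499334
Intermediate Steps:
(-2095 + c(5*10))*(-4405 - 2586) = (-2095 + 21)*(-4405 - 2586) = -2074*(-6991) = 14499334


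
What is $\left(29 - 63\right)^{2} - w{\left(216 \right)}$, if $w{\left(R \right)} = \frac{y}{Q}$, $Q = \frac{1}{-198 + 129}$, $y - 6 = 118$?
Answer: $9712$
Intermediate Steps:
$y = 124$ ($y = 6 + 118 = 124$)
$Q = - \frac{1}{69}$ ($Q = \frac{1}{-69} = - \frac{1}{69} \approx -0.014493$)
$w{\left(R \right)} = -8556$ ($w{\left(R \right)} = \frac{124}{- \frac{1}{69}} = 124 \left(-69\right) = -8556$)
$\left(29 - 63\right)^{2} - w{\left(216 \right)} = \left(29 - 63\right)^{2} - -8556 = \left(-34\right)^{2} + 8556 = 1156 + 8556 = 9712$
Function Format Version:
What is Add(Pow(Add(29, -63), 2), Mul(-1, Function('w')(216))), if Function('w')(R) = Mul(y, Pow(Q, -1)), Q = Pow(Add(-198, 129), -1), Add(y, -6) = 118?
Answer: 9712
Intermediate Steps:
y = 124 (y = Add(6, 118) = 124)
Q = Rational(-1, 69) (Q = Pow(-69, -1) = Rational(-1, 69) ≈ -0.014493)
Function('w')(R) = -8556 (Function('w')(R) = Mul(124, Pow(Rational(-1, 69), -1)) = Mul(124, -69) = -8556)
Add(Pow(Add(29, -63), 2), Mul(-1, Function('w')(216))) = Add(Pow(Add(29, -63), 2), Mul(-1, -8556)) = Add(Pow(-34, 2), 8556) = Add(1156, 8556) = 9712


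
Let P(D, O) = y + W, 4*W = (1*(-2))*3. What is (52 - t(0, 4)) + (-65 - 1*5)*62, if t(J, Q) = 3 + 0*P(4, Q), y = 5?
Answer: -4291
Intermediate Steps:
W = -3/2 (W = ((1*(-2))*3)/4 = (-2*3)/4 = (¼)*(-6) = -3/2 ≈ -1.5000)
P(D, O) = 7/2 (P(D, O) = 5 - 3/2 = 7/2)
t(J, Q) = 3 (t(J, Q) = 3 + 0*(7/2) = 3 + 0 = 3)
(52 - t(0, 4)) + (-65 - 1*5)*62 = (52 - 1*3) + (-65 - 1*5)*62 = (52 - 3) + (-65 - 5)*62 = 49 - 70*62 = 49 - 4340 = -4291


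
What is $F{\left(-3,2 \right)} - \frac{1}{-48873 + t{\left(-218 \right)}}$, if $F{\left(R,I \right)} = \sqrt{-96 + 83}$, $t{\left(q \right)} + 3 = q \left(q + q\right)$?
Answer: $- \frac{1}{46172} + i \sqrt{13} \approx -2.1658 \cdot 10^{-5} + 3.6056 i$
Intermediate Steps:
$t{\left(q \right)} = -3 + 2 q^{2}$ ($t{\left(q \right)} = -3 + q \left(q + q\right) = -3 + q 2 q = -3 + 2 q^{2}$)
$F{\left(R,I \right)} = i \sqrt{13}$ ($F{\left(R,I \right)} = \sqrt{-13} = i \sqrt{13}$)
$F{\left(-3,2 \right)} - \frac{1}{-48873 + t{\left(-218 \right)}} = i \sqrt{13} - \frac{1}{-48873 - \left(3 - 2 \left(-218\right)^{2}\right)} = i \sqrt{13} - \frac{1}{-48873 + \left(-3 + 2 \cdot 47524\right)} = i \sqrt{13} - \frac{1}{-48873 + \left(-3 + 95048\right)} = i \sqrt{13} - \frac{1}{-48873 + 95045} = i \sqrt{13} - \frac{1}{46172} = - \frac{1}{46172} + i \sqrt{13}$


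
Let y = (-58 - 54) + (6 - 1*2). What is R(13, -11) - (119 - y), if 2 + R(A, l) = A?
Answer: -216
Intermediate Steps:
R(A, l) = -2 + A
y = -108 (y = -112 + (6 - 2) = -112 + 4 = -108)
R(13, -11) - (119 - y) = (-2 + 13) - (119 - 1*(-108)) = 11 - (119 + 108) = 11 - 1*227 = 11 - 227 = -216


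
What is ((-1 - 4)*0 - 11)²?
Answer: 121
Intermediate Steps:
((-1 - 4)*0 - 11)² = (-5*0 - 11)² = (0 - 11)² = (-11)² = 121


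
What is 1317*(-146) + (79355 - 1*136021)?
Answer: -248948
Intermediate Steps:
1317*(-146) + (79355 - 1*136021) = -192282 + (79355 - 136021) = -192282 - 56666 = -248948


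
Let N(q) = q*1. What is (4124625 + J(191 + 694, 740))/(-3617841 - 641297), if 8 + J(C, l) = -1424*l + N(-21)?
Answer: -1535418/2129569 ≈ -0.72100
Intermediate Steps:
N(q) = q
J(C, l) = -29 - 1424*l (J(C, l) = -8 + (-1424*l - 21) = -8 + (-21 - 1424*l) = -29 - 1424*l)
(4124625 + J(191 + 694, 740))/(-3617841 - 641297) = (4124625 + (-29 - 1424*740))/(-3617841 - 641297) = (4124625 + (-29 - 1053760))/(-4259138) = (4124625 - 1053789)*(-1/4259138) = 3070836*(-1/4259138) = -1535418/2129569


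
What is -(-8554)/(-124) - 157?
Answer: -14011/62 ≈ -225.98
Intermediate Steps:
-(-8554)/(-124) - 157 = -(-8554)*(-1)/124 - 157 = -94*91/124 - 157 = -4277/62 - 157 = -14011/62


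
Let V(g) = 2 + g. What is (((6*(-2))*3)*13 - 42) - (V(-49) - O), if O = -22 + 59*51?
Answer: 2524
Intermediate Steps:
O = 2987 (O = -22 + 3009 = 2987)
(((6*(-2))*3)*13 - 42) - (V(-49) - O) = (((6*(-2))*3)*13 - 42) - ((2 - 49) - 1*2987) = (-12*3*13 - 42) - (-47 - 2987) = (-36*13 - 42) - 1*(-3034) = (-468 - 42) + 3034 = -510 + 3034 = 2524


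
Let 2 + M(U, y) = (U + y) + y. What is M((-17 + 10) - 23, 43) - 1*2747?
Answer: -2693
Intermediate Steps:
M(U, y) = -2 + U + 2*y (M(U, y) = -2 + ((U + y) + y) = -2 + (U + 2*y) = -2 + U + 2*y)
M((-17 + 10) - 23, 43) - 1*2747 = (-2 + ((-17 + 10) - 23) + 2*43) - 1*2747 = (-2 + (-7 - 23) + 86) - 2747 = (-2 - 30 + 86) - 2747 = 54 - 2747 = -2693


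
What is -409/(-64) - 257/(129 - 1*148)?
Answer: 24219/1216 ≈ 19.917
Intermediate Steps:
-409/(-64) - 257/(129 - 1*148) = -409*(-1/64) - 257/(129 - 148) = 409/64 - 257/(-19) = 409/64 - 257*(-1/19) = 409/64 + 257/19 = 24219/1216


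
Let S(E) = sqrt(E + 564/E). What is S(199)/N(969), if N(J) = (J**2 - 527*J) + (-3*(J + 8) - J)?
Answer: sqrt(7992835)/84455202 ≈ 3.3475e-5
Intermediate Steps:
N(J) = -24 + J**2 - 531*J (N(J) = (J**2 - 527*J) + (-3*(8 + J) - J) = (J**2 - 527*J) + ((-24 - 3*J) - J) = (J**2 - 527*J) + (-24 - 4*J) = -24 + J**2 - 531*J)
S(199)/N(969) = sqrt(199 + 564/199)/(-24 + 969**2 - 531*969) = sqrt(199 + 564*(1/199))/(-24 + 938961 - 514539) = sqrt(199 + 564/199)/424398 = sqrt(40165/199)*(1/424398) = (sqrt(7992835)/199)*(1/424398) = sqrt(7992835)/84455202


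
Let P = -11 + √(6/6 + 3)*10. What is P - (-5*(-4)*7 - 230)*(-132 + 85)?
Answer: -4221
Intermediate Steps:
P = 9 (P = -11 + √(6*(⅙) + 3)*10 = -11 + √(1 + 3)*10 = -11 + √4*10 = -11 + 2*10 = -11 + 20 = 9)
P - (-5*(-4)*7 - 230)*(-132 + 85) = 9 - (-5*(-4)*7 - 230)*(-132 + 85) = 9 - (20*7 - 230)*(-47) = 9 - (140 - 230)*(-47) = 9 - (-90)*(-47) = 9 - 1*4230 = 9 - 4230 = -4221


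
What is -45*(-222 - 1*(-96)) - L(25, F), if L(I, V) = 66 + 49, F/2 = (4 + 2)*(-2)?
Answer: 5555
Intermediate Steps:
F = -24 (F = 2*((4 + 2)*(-2)) = 2*(6*(-2)) = 2*(-12) = -24)
L(I, V) = 115
-45*(-222 - 1*(-96)) - L(25, F) = -45*(-222 - 1*(-96)) - 1*115 = -45*(-222 + 96) - 115 = -45*(-126) - 115 = 5670 - 115 = 5555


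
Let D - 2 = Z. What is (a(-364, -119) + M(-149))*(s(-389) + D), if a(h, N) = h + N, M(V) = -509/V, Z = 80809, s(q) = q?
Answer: -5746795276/149 ≈ -3.8569e+7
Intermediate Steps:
a(h, N) = N + h
D = 80811 (D = 2 + 80809 = 80811)
(a(-364, -119) + M(-149))*(s(-389) + D) = ((-119 - 364) - 509/(-149))*(-389 + 80811) = (-483 - 509*(-1/149))*80422 = (-483 + 509/149)*80422 = -71458/149*80422 = -5746795276/149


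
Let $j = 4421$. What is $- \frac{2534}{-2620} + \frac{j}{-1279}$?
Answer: $- \frac{4171017}{1675490} \approx -2.4894$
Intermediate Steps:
$- \frac{2534}{-2620} + \frac{j}{-1279} = - \frac{2534}{-2620} + \frac{4421}{-1279} = \left(-2534\right) \left(- \frac{1}{2620}\right) + 4421 \left(- \frac{1}{1279}\right) = \frac{1267}{1310} - \frac{4421}{1279} = - \frac{4171017}{1675490}$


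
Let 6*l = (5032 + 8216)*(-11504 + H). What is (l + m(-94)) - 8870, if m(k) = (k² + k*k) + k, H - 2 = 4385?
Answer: -15705628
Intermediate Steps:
H = 4387 (H = 2 + 4385 = 4387)
l = -15714336 (l = ((5032 + 8216)*(-11504 + 4387))/6 = (13248*(-7117))/6 = (⅙)*(-94286016) = -15714336)
m(k) = k + 2*k² (m(k) = (k² + k²) + k = 2*k² + k = k + 2*k²)
(l + m(-94)) - 8870 = (-15714336 - 94*(1 + 2*(-94))) - 8870 = (-15714336 - 94*(1 - 188)) - 8870 = (-15714336 - 94*(-187)) - 8870 = (-15714336 + 17578) - 8870 = -15696758 - 8870 = -15705628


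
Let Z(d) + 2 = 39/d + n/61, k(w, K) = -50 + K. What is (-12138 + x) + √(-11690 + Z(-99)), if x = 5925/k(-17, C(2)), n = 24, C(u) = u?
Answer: -196183/16 + I*√47377961961/2013 ≈ -12261.0 + 108.13*I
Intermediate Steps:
x = -1975/16 (x = 5925/(-50 + 2) = 5925/(-48) = 5925*(-1/48) = -1975/16 ≈ -123.44)
Z(d) = -98/61 + 39/d (Z(d) = -2 + (39/d + 24/61) = -2 + (24/61 + 39/d) = -98/61 + 39/d)
(-12138 + x) + √(-11690 + Z(-99)) = (-12138 - 1975/16) + √(-11690 + (-98/61 + 39/(-99))) = -196183/16 + √(-11690 + (-98/61 + 39*(-1/99))) = -196183/16 + √(-11690 + (-98/61 - 13/33)) = -196183/16 + √(-11690 - 4027/2013) = -196183/16 + √(-23535997/2013) = -196183/16 + I*√47377961961/2013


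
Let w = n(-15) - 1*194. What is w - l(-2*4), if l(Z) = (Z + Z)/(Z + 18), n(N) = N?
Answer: -1037/5 ≈ -207.40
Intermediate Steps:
l(Z) = 2*Z/(18 + Z) (l(Z) = (2*Z)/(18 + Z) = 2*Z/(18 + Z))
w = -209 (w = -15 - 1*194 = -15 - 194 = -209)
w - l(-2*4) = -209 - 2*(-2*4)/(18 - 2*4) = -209 - 2*(-8)/(18 - 8) = -209 - 2*(-8)/10 = -209 - 1*(-8/5) = -209 + 8/5 = -1037/5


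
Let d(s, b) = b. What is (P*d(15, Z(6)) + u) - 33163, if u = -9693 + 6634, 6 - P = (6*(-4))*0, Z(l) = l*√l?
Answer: -36222 + 36*√6 ≈ -36134.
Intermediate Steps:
Z(l) = l^(3/2)
P = 6 (P = 6 - 6*(-4)*0 = 6 - (-24)*0 = 6 - 1*0 = 6 + 0 = 6)
u = -3059
(P*d(15, Z(6)) + u) - 33163 = (6*6^(3/2) - 3059) - 33163 = (6*(6*√6) - 3059) - 33163 = (36*√6 - 3059) - 33163 = (-3059 + 36*√6) - 33163 = -36222 + 36*√6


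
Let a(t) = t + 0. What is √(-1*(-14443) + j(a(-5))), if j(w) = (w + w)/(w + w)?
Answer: 2*√3611 ≈ 120.18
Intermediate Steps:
a(t) = t
j(w) = 1 (j(w) = (2*w)/((2*w)) = (2*w)*(1/(2*w)) = 1)
√(-1*(-14443) + j(a(-5))) = √(-1*(-14443) + 1) = √(14443 + 1) = √14444 = 2*√3611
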